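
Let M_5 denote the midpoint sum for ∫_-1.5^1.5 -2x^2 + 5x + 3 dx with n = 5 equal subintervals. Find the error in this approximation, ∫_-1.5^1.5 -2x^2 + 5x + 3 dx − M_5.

-0.18

Exact integral: ∫_-1.5^1.5 f(x) dx = 4.5.
M_5 = 4.68.
Error = 4.5 − 4.68 = -0.18.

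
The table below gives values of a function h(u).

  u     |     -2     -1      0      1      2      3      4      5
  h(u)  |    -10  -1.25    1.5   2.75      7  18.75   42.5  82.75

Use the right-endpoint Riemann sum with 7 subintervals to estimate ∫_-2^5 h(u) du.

Δu = 1.
Sum = 1·[(-1.25) + 1.5 + 2.75 + 7 + 18.75 + 42.5 + 82.75] = 154.

154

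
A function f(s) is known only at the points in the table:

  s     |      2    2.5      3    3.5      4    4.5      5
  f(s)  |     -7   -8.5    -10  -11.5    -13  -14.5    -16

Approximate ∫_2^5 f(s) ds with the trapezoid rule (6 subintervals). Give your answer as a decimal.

-34.5

Δs = 0.5.
T_6 = (0.5/2)·[(-7) + 2·(-8.5) + 2·(-10) + 2·(-11.5) + 2·(-13) + 2·(-14.5) + (-16)] = -34.5.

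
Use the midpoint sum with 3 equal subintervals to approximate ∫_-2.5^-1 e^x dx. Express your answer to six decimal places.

0.282839

Δx = (-1 − (-2.5))/3 = 0.5.
Midpoints: -2.25, -1.75, -1.25.
f(-2.25) ≈ 0.105399, f(-1.75) ≈ 0.173774, f(-1.25) ≈ 0.286505.
Sum = Δx · [f(-2.25) + f(-1.75) + f(-1.25)].
Sum ≈ 0.282839.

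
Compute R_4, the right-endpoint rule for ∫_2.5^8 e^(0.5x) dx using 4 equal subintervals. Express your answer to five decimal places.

141.34694

Δx = (8 − 2.5)/4 = 1.375.
Right endpoints: 3.875, 5.25, 6.625, 8.
f(3.875) ≈ 6.94138, f(5.25) ≈ 13.80457, f(6.625) ≈ 27.45367, f(8) ≈ 54.59815.
Sum = Δx · [f(3.875) + f(5.25) + f(6.625) + f(8)].
Sum ≈ 141.34694.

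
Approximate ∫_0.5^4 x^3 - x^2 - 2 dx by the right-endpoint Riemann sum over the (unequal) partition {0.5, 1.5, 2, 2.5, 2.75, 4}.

64.12109375

Subinterval widths: 1, 0.5, 0.5, 0.25, 1.25.
Right endpoints: 1.5, 2, 2.5, 2.75, 4.
f(1.5) = -0.875, f(2) = 2, f(2.5) = 7.375, f(2.75) = 11.234375, f(4) = 46.
Sum = Σ Δx_i · f(x_i).
Sum = 64.12109375.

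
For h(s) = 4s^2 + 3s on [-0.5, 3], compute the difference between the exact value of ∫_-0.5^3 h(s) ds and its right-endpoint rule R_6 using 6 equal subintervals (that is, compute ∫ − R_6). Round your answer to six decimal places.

Exact integral: ∫_-0.5^3 h(s) ds ≈ 49.29166667.
R_6 ≈ 63.35648148.
Error ≈ 49.29166667 − 63.35648148 ≈ -14.064815.

-14.064815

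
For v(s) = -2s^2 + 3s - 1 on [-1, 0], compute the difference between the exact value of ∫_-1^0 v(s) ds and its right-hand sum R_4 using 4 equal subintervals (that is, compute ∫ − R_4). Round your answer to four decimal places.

Exact integral: ∫_-1^0 v(s) ds ≈ -3.166667.
R_4 = -2.5625.
Error ≈ -3.166667 − (-2.5625) ≈ -0.6042.

-0.6042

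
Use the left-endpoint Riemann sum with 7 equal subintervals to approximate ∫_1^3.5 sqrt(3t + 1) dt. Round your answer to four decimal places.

Δt = (3.5 − 1)/7 = 5/14.
Left endpoints: 1, 19/14, 12/7, 29/14, 17/7, 39/14, 22/7.
f(1) ≈ 2.0000, f(19/14) ≈ 2.2520, f(12/7) ≈ 2.4785, f(29/14) ≈ 2.6859, f(17/7) ≈ 2.8785, f(39/14) ≈ 3.0589, f(22/7) ≈ 3.2293.
Sum = Δt · [f(1) + f(19/14) + f(12/7) + ...].
Sum ≈ 6.6368.

6.6368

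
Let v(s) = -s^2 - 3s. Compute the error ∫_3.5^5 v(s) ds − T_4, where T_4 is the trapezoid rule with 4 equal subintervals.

0.03515625

Exact integral: ∫_3.5^5 v(s) ds = -46.5.
T_4 = -46.53515625.
Error = -46.5 − (-46.53515625) = 0.03515625.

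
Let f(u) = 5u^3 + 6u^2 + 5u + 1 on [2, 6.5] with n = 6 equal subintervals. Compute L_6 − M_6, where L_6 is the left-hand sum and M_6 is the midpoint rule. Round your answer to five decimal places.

-550.28320

L_6 = 2279.70703125.
M_6 ≈ 2829.9902344.
L_6 − M_6 ≈ -550.28320.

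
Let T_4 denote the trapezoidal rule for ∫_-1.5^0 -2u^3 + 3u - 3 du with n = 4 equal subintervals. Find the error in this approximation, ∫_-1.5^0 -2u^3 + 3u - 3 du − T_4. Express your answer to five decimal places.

-0.15820

Exact integral: ∫_-1.5^0 f(u) du = -5.34375.
T_4 ≈ -5.1855469.
Error ≈ -5.34375 − (-5.1855469) ≈ -0.15820.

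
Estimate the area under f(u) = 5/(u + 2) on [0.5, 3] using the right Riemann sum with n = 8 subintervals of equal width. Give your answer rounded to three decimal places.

3.314

Δu = (3 − 0.5)/8 = 0.3125.
Right endpoints: 0.8125, 1.125, 1.4375, 1.75, 2.0625, 2.375, 2.6875, 3.
f(0.8125) = 16/9, f(1.125) = 1.6, f(1.4375) = 16/11, f(1.75) = 4/3, f(2.0625) = 16/13, f(2.375) = 8/7, f(2.6875) = 16/15, f(3) = 1.
Sum = Δu · [f(0.8125) + f(1.125) + f(1.4375) + ...].
Sum ≈ 3.314.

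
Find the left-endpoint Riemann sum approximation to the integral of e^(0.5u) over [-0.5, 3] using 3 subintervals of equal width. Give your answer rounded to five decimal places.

5.45458

Δu = (3 − (-0.5))/3 = 7/6.
Left endpoints: -0.5, 2/3, 11/6.
f(-0.5) ≈ 0.77880, f(2/3) ≈ 1.39561, f(11/6) ≈ 2.50094.
Sum = Δu · [f(-0.5) + f(2/3) + f(11/6)].
Sum ≈ 5.45458.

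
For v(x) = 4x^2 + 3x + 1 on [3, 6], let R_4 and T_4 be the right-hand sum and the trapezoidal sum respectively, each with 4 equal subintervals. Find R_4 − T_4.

43.875

R_4 = 340.5.
T_4 = 296.625.
R_4 − T_4 = 43.875.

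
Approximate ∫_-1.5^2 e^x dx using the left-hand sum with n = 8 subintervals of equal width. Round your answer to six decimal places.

Δx = (2 − (-1.5))/8 = 0.4375.
Left endpoints: -1.5, -1.0625, -0.625, -0.1875, 0.25, 0.6875, 1.125, 1.5625.
f(-1.5) ≈ 0.223130, f(-1.0625) ≈ 0.345591, f(-0.625) ≈ 0.535261, f(-0.1875) ≈ 0.829029, f(0.25) ≈ 1.284025, f(0.6875) ≈ 1.988737, f(1.125) ≈ 3.080217, f(1.5625) ≈ 4.770733.
Sum = Δx · [f(-1.5) + f(-1.0625) + f(-0.625) + ...].
Sum ≈ 5.712317.

5.712317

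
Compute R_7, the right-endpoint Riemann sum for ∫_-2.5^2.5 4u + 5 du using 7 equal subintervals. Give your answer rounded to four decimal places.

Δu = (2.5 − (-2.5))/7 = 5/7.
Right endpoints: -25/14, -15/14, -5/14, 5/14, 15/14, 25/14, 2.5.
f(-25/14) = -15/7, f(-15/14) = 5/7, f(-5/14) = 25/7, f(5/14) = 45/7, f(15/14) = 65/7, f(25/14) = 85/7, f(2.5) = 15.
Sum = Δu · [f(-25/14) + f(-15/14) + f(-5/14) + ...].
Sum ≈ 32.1429.

32.1429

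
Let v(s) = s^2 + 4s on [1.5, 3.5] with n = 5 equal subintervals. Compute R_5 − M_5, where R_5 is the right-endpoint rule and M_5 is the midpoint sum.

R_5 = 36.82.
M_5 = 33.14.
R_5 − M_5 = 3.68.

3.68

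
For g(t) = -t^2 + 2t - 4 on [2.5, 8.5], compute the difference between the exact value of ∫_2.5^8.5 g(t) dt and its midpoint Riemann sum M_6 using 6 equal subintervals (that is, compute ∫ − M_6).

Exact integral: ∫_2.5^8.5 g(t) dt = -157.5.
M_6 = -157.
Error = -157.5 − (-157) = -0.5.

-0.5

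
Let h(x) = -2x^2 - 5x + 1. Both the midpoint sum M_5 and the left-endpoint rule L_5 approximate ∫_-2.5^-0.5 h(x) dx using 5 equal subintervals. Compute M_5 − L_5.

M_5 = 6.72.
L_5 = 6.16.
M_5 − L_5 = 0.56.

0.56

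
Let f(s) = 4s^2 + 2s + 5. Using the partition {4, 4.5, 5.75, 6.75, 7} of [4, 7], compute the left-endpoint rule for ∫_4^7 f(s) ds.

Subinterval widths: 0.5, 1.25, 1, 0.25.
Left endpoints: 4, 4.5, 5.75, 6.75.
f(4) = 77, f(4.5) = 95, f(5.75) = 148.75, f(6.75) = 200.75.
Sum = Σ Δs_i · f(s_i).
Sum = 356.1875.

356.1875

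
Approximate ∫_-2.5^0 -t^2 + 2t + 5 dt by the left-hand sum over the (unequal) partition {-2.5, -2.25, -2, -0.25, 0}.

Subinterval widths: 0.25, 0.25, 1.75, 0.25.
Left endpoints: -2.5, -2.25, -2, -0.25.
f(-2.5) = -6.25, f(-2.25) = -4.5625, f(-2) = -3, f(-0.25) = 4.4375.
Sum = Σ Δt_i · f(t_i).
Sum = -6.84375.

-6.84375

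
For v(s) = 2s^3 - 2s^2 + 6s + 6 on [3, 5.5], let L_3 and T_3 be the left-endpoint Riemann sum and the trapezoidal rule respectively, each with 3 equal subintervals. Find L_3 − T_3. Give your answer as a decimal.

L_3 ≈ 304.976852.
T_3 ≈ 409.664352.
L_3 − T_3 = -104.6875.

-104.6875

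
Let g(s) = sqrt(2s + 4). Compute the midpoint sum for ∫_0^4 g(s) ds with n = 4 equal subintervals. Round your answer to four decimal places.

Δs = (4 − 0)/4 = 1.
Midpoints: 0.5, 1.5, 2.5, 3.5.
g(0.5) ≈ 2.2361, g(1.5) ≈ 2.6458, g(2.5) ≈ 3.0000, g(3.5) ≈ 3.3166.
Sum = Δs · [g(0.5) + g(1.5) + g(2.5) + g(3.5)].
Sum ≈ 11.1984.

11.1984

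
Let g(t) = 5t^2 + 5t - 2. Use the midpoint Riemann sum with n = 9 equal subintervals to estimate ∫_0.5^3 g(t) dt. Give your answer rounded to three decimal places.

Δt = (3 − 0.5)/9 = 5/18.
Midpoints: 23/36, 11/12, 43/36, 53/36, 1.75, 73/36, 83/36, 31/12, 103/36.
g(23/36) = 4193/1296, g(11/12) = 977/144, g(43/36) = 14393/1296, g(53/36) = 20993/1296, g(1.75) = 22.0625, g(73/36) = 37193/1296, g(83/36) = 46793/1296, g(31/12) = 6377/144, g(103/36) = 68993/1296.
Sum = Δt · [g(23/36) + g(11/12) + g(43/36) + ...].
Sum ≈ 61.586.

61.586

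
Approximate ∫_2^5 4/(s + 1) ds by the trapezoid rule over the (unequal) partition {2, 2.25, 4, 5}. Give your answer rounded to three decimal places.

2.831

Subinterval widths: 0.25, 1.75, 1.
f(2) = 4/3, f(2.25) = 16/13, f(4) = 0.8, f(5) = 2/3.
On each subinterval the trapezoid contributes (Δs_i/2)·[f(s_{i-1}) + f(s_i)].
Sum ≈ 2.831.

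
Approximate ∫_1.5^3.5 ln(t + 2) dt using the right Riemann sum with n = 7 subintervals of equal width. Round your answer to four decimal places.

3.0553

Δt = (3.5 − 1.5)/7 = 2/7.
Right endpoints: 25/14, 29/14, 33/14, 37/14, 41/14, 45/14, 3.5.
f(25/14) ≈ 1.3312, f(29/14) ≈ 1.4040, f(33/14) ≈ 1.4718, f(37/14) ≈ 1.5353, f(41/14) ≈ 1.5950, f(45/14) ≈ 1.6514, f(3.5) ≈ 1.7047.
Sum = Δt · [f(25/14) + f(29/14) + f(33/14) + ...].
Sum ≈ 3.0553.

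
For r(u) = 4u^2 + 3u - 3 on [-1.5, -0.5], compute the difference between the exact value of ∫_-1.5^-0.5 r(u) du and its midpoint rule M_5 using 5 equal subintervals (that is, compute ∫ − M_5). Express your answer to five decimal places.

0.01333

Exact integral: ∫_-1.5^-0.5 r(u) du ≈ -1.6666667.
M_5 = -1.68.
Error ≈ -1.6666667 − (-1.68) ≈ 0.01333.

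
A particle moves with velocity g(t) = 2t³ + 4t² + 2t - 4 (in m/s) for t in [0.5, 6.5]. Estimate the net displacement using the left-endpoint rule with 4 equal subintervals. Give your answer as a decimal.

Δt = (6.5 − 0.5)/4 = 1.5.
Left endpoints: 0.5, 2, 3.5, 5.
g(0.5) = -1.75, g(2) = 32, g(3.5) = 137.75, g(5) = 356.
Sum = Δt · [g(0.5) + g(2) + g(3.5) + g(5)].
Sum = 786.

786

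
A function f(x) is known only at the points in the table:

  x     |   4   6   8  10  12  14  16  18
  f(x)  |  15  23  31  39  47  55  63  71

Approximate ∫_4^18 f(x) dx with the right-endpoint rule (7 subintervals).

658

Δx = 2.
Sum = 2·[23 + 31 + 39 + 47 + 55 + 63 + 71] = 658.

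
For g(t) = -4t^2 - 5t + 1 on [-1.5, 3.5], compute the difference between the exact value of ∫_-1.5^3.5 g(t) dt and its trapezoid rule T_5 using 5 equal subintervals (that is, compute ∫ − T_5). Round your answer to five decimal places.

3.33333

Exact integral: ∫_-1.5^3.5 g(t) dt ≈ -81.6666667.
T_5 = -85.
Error ≈ -81.6666667 − (-85) ≈ 3.33333.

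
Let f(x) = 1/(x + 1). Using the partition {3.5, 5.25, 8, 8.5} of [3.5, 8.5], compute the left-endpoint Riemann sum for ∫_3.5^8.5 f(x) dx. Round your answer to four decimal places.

0.8844

Subinterval widths: 1.75, 2.75, 0.5.
Left endpoints: 3.5, 5.25, 8.
f(3.5) = 2/9, f(5.25) = 0.16, f(8) = 1/9.
Sum = Σ Δx_i · f(x_i).
Sum ≈ 0.8844.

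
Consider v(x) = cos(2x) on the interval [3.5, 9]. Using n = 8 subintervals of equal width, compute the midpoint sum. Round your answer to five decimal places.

Δx = (9 − 3.5)/8 = 0.6875.
Midpoints: 3.84375, 4.53125, 5.21875, 5.90625, 6.59375, 7.28125, 7.96875, 8.65625.
v(3.84375) ≈ 0.16571, v(4.53125) ≈ -0.93509, v(5.21875) ≈ -0.52955, v(5.90625) ≈ 0.72905, v(6.59375) ≈ 0.81322, v(7.28125) ≈ -0.41262, v(7.96875) ≈ -0.97377, v(8.65625) ≈ 0.03373.
Sum = Δx · [v(3.84375) + v(4.53125) + v(5.21875) + ...].
Sum ≈ -0.76266.

-0.76266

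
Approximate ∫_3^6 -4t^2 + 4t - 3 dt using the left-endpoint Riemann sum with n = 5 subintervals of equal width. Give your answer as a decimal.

-178.92

Δt = (6 − 3)/5 = 0.6.
Left endpoints: 3, 3.6, 4.2, 4.8, 5.4.
f(3) = -27, f(3.6) = -40.44, f(4.2) = -56.76, f(4.8) = -75.96, f(5.4) = -98.04.
Sum = Δt · [f(3) + f(3.6) + f(4.2) + f(4.8) + f(5.4)].
Sum = -178.92.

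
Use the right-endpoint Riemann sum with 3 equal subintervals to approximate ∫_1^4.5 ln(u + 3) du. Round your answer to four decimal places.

Δu = (4.5 − 1)/3 = 7/6.
Right endpoints: 13/6, 10/3, 4.5.
f(13/6) ≈ 1.6422, f(10/3) ≈ 1.8458, f(4.5) ≈ 2.0149.
Sum = Δu · [f(13/6) + f(10/3) + f(4.5)].
Sum ≈ 6.4201.

6.4201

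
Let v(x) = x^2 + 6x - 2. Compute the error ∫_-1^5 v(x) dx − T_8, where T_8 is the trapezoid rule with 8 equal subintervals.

Exact integral: ∫_-1^5 v(x) dx = 102.
T_8 = 102.5625.
Error = 102 − 102.5625 = -0.5625.

-0.5625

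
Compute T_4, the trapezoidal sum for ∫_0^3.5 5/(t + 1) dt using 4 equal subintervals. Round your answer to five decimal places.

7.80475

Δt = (3.5 − 0)/4 = 0.875.
f(0) = 5, f(0.875) = 8/3, f(1.75) = 20/11, f(2.625) = 40/29, f(3.5) = 10/9.
T_4 = (Δt/2)·[f(t_0) + 2f(t_1) + 2f(t_2) + 2f(t_3) + f(t_4)].
Sum ≈ 7.80475.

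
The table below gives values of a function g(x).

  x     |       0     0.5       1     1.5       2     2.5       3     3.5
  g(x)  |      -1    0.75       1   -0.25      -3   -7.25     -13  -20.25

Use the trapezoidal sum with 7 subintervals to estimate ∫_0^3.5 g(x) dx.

Δx = 0.5.
T_7 = (0.5/2)·[(-1) + 2·0.75 + 2·1 + 2·(-0.25) + 2·(-3) + 2·(-7.25) + 2·(-13) + (-20.25)] = -16.1875.

-16.1875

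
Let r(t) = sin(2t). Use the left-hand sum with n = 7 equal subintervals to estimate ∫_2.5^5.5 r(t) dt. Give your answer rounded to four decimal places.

Δt = (5.5 − 2.5)/7 = 3/7.
Left endpoints: 2.5, 41/14, 47/14, 53/14, 59/14, 65/14, 71/14.
r(2.5) ≈ -0.9589, r(41/14) ≈ -0.4133, r(47/14) ≈ 0.4179, r(53/14) ≈ 0.9603, r(59/14) ≈ 0.8394, r(65/14) ≈ 0.1386, r(71/14) ≈ -0.6579.
Sum = Δt · [r(2.5) + r(41/14) + r(47/14) + ...].
Sum ≈ 0.1398.

0.1398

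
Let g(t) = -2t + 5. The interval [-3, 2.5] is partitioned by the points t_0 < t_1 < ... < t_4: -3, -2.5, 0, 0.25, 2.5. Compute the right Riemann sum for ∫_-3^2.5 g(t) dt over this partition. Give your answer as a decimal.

18.625

Subinterval widths: 0.5, 2.5, 0.25, 2.25.
Right endpoints: -2.5, 0, 0.25, 2.5.
g(-2.5) = 10, g(0) = 5, g(0.25) = 4.5, g(2.5) = 0.
Sum = Σ Δt_i · g(t_i).
Sum = 18.625.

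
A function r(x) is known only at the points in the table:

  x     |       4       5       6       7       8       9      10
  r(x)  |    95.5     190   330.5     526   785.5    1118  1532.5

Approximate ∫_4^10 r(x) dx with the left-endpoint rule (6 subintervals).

Δx = 1.
Sum = 1·[95.5 + 190 + 330.5 + 526 + 785.5 + 1118] = 3045.5.

3045.5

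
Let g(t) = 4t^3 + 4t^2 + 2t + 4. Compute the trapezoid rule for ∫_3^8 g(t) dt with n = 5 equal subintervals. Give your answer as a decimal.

Δt = (8 − 3)/5 = 1.
g(3) = 154, g(4) = 332, g(5) = 614, g(6) = 1024, g(7) = 1586, g(8) = 2324.
T_5 = (Δt/2)·[g(t_0) + 2g(t_1) + ... + 2g(t_{4}) + g(t_5)].
Sum = 4795.

4795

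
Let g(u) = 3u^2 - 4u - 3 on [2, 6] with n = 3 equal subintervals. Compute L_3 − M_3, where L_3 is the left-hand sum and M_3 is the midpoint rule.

-48

L_3 ≈ 82.222222.
M_3 ≈ 130.222222.
L_3 − M_3 = -48.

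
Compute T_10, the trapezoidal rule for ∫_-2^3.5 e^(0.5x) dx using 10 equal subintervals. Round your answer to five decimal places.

Δx = (3.5 − (-2))/10 = 0.55.
f(-2) ≈ 0.36788, f(-1.45) ≈ 0.48432, f(-0.9) ≈ 0.63763, f(-0.35) ≈ 0.83946, f(0.2) ≈ 1.10517, f(0.75) ≈ 1.45499, f(1.3) ≈ 1.91554, f(1.85) ≈ 2.52187, f(2.4) ≈ 3.32012, f(2.95) ≈ 4.37104, f(3.5) ≈ 5.75460.
T_10 = (Δx/2)·[f(x_0) + 2f(x_1) + ... + 2f(x_{9}) + f(x_10)].
Sum ≈ 10.84126.

10.84126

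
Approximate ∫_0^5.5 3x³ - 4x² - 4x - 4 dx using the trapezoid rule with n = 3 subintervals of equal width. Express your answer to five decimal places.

445.89468

Δx = (5.5 − 0)/3 = 11/6.
f(0) = -4, f(11/6) = -151/24, f(11/3) = 679/9, f(5.5) = 352.125.
T_3 = (Δx/2)·[f(x_0) + 2f(x_1) + 2f(x_2) + f(x_3)].
Sum ≈ 445.89468.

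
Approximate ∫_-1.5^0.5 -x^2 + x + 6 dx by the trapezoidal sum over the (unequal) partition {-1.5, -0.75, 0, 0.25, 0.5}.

9.6875

Subinterval widths: 0.75, 0.75, 0.25, 0.25.
f(-1.5) = 2.25, f(-0.75) = 4.6875, f(0) = 6, f(0.25) = 6.1875, f(0.5) = 6.25.
On each subinterval the trapezoid contributes (Δx_i/2)·[f(x_{i-1}) + f(x_i)].
Sum = 9.6875.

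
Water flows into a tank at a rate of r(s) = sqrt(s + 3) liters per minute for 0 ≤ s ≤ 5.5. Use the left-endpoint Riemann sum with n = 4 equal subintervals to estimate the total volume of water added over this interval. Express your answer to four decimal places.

12.2250

Δs = (5.5 − 0)/4 = 1.375.
Left endpoints: 0, 1.375, 2.75, 4.125.
r(0) ≈ 1.7321, r(1.375) ≈ 2.0917, r(2.75) ≈ 2.3979, r(4.125) ≈ 2.6693.
Sum = Δs · [r(0) + r(1.375) + r(2.75) + r(4.125)].
Sum ≈ 12.2250.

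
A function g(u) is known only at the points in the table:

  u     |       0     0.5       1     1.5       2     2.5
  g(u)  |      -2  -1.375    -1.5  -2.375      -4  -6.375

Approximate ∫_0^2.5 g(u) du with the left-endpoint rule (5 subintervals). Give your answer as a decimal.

-5.625

Δu = 0.5.
Sum = 0.5·[(-2) + (-1.375) + (-1.5) + (-2.375) + (-4)] = -5.625.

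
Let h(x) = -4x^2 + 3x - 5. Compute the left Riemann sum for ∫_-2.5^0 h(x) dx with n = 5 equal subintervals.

-51.25

Δx = (0 − (-2.5))/5 = 0.5.
Left endpoints: -2.5, -2, -1.5, -1, -0.5.
h(-2.5) = -37.5, h(-2) = -27, h(-1.5) = -18.5, h(-1) = -12, h(-0.5) = -7.5.
Sum = Δx · [h(-2.5) + h(-2) + h(-1.5) + h(-1) + h(-0.5)].
Sum = -51.25.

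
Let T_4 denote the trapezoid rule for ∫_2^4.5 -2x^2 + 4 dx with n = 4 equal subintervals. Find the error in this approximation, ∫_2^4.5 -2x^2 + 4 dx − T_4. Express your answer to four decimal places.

Exact integral: ∫_2^4.5 f(x) dx ≈ -45.416667.
T_4 = -45.7421875.
Error ≈ -45.416667 − (-45.7421875) ≈ 0.3255.

0.3255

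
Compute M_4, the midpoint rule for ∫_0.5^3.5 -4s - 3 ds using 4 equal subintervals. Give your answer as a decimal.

Δs = (3.5 − 0.5)/4 = 0.75.
Midpoints: 0.875, 1.625, 2.375, 3.125.
f(0.875) = -6.5, f(1.625) = -9.5, f(2.375) = -12.5, f(3.125) = -15.5.
Sum = Δs · [f(0.875) + f(1.625) + f(2.375) + f(3.125)].
Sum = -33.

-33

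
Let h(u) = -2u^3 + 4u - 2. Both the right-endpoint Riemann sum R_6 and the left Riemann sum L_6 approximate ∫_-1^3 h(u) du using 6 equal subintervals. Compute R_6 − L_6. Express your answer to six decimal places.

R_6 ≈ -47.11111111.
L_6 ≈ -20.44444444.
R_6 − L_6 ≈ -26.666667.

-26.666667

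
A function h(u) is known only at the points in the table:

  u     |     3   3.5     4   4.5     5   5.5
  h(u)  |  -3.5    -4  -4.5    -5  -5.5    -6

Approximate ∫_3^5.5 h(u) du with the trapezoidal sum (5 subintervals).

Δu = 0.5.
T_5 = (0.5/2)·[(-3.5) + 2·(-4) + 2·(-4.5) + 2·(-5) + 2·(-5.5) + (-6)] = -11.875.

-11.875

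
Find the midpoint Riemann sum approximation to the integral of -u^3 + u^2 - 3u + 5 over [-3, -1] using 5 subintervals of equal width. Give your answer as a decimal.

50.48

Δu = (-1 − (-3))/5 = 0.4.
Midpoints: -2.8, -2.4, -2, -1.6, -1.2.
f(-2.8) = 43.192, f(-2.4) = 31.784, f(-2) = 23, f(-1.6) = 16.456, f(-1.2) = 11.768.
Sum = Δu · [f(-2.8) + f(-2.4) + f(-2) + f(-1.6) + f(-1.2)].
Sum = 50.48.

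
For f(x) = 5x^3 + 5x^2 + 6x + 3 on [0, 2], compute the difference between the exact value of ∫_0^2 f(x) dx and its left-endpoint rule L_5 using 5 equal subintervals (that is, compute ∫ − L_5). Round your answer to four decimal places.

13.3333

Exact integral: ∫_0^2 f(x) dx ≈ 51.333333.
L_5 = 38.
Error ≈ 51.333333 − 38 ≈ 13.3333.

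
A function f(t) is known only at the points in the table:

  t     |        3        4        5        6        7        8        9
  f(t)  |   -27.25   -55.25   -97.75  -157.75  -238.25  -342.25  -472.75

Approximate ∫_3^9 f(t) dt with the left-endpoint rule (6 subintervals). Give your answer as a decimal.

Δt = 1.
Sum = 1·[(-27.25) + (-55.25) + (-97.75) + (-157.75) + (-238.25) + (-342.25)] = -918.5.

-918.5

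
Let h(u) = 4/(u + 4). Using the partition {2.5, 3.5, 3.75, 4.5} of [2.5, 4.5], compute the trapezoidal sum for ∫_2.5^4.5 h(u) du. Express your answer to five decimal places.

Subinterval widths: 1, 0.25, 0.75.
h(2.5) = 8/13, h(3.5) = 8/15, h(3.75) = 16/31, h(4.5) = 8/17.
On each subinterval the trapezoid contributes (Δu_i/2)·[h(u_{i-1}) + h(u_i)].
Sum ≈ 1.07556.

1.07556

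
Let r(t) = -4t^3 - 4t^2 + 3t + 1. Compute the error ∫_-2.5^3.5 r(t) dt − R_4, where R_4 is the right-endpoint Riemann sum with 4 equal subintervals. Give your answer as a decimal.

Exact integral: ∫_-2.5^3.5 r(t) dt = -174.
R_4 = -376.5.
Error = -174 − (-376.5) = 202.5.

202.5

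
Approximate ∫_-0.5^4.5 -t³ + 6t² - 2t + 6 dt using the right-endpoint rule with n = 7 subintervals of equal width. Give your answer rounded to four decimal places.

Δt = (4.5 − (-0.5))/7 = 5/7.
Right endpoints: 3/14, 13/14, 23/14, 33/14, 43/14, 53/14, 4.5.
f(3/14) = 16017/2744, f(13/14) = 23367/2744, f(23/14) = 39717/2744, f(33/14) = 59067/2744, f(43/14) = 75417/2744, f(53/14) = 82767/2744, f(4.5) = 27.375.
Sum = Δt · [f(3/14) + f(13/14) + f(23/14) + ...].
Sum ≈ 96.6964.

96.6964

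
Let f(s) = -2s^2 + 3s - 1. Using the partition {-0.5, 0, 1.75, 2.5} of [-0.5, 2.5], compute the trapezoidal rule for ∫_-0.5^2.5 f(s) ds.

-6.46875

Subinterval widths: 0.5, 1.75, 0.75.
f(-0.5) = -3, f(0) = -1, f(1.75) = -1.875, f(2.5) = -6.
On each subinterval the trapezoid contributes (Δs_i/2)·[f(s_{i-1}) + f(s_i)].
Sum = -6.46875.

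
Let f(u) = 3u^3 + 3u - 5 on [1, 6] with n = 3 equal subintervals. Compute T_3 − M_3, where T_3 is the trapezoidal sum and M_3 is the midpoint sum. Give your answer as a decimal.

109.375

T_3 ≈ 1071.66667.
M_3 ≈ 962.29167.
T_3 − M_3 = 109.375.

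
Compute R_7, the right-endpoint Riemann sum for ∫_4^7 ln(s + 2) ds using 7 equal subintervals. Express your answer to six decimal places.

6.110500

Δs = (7 − 4)/7 = 3/7.
Right endpoints: 31/7, 34/7, 37/7, 40/7, 43/7, 46/7, 7.
f(31/7) ≈ 1.860752, f(34/7) ≈ 1.925291, f(37/7) ≈ 1.985915, f(40/7) ≈ 2.043074, f(43/7) ≈ 2.097141, f(46/7) ≈ 2.148434, f(7) ≈ 2.197225.
Sum = Δs · [f(31/7) + f(34/7) + f(37/7) + ...].
Sum ≈ 6.110500.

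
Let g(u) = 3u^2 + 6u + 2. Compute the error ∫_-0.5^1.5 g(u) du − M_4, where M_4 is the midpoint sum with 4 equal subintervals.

Exact integral: ∫_-0.5^1.5 g(u) du = 13.5.
M_4 = 13.375.
Error = 13.5 − 13.375 = 0.125.

0.125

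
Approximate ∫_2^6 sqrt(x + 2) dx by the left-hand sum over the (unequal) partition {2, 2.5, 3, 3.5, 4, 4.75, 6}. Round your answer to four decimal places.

9.4360

Subinterval widths: 0.5, 0.5, 0.5, 0.5, 0.75, 1.25.
Left endpoints: 2, 2.5, 3, 3.5, 4, 4.75.
f(2) ≈ 2.0000, f(2.5) ≈ 2.1213, f(3) ≈ 2.2361, f(3.5) ≈ 2.3452, f(4) ≈ 2.4495, f(4.75) ≈ 2.5981.
Sum = Σ Δx_i · f(x_i).
Sum ≈ 9.4360.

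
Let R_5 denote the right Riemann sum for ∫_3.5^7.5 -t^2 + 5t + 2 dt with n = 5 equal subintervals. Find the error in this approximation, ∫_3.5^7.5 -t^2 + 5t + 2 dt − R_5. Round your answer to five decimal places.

Exact integral: ∫_3.5^7.5 f(t) dt ≈ -8.3333333.
R_5 = -18.36.
Error ≈ -8.3333333 − (-18.36) ≈ 10.02667.

10.02667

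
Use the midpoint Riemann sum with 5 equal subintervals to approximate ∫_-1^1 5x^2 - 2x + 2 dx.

Δx = (1 − (-1))/5 = 0.4.
Midpoints: -0.8, -0.4, 0, 0.4, 0.8.
f(-0.8) = 6.8, f(-0.4) = 3.6, f(0) = 2, f(0.4) = 2, f(0.8) = 3.6.
Sum = Δx · [f(-0.8) + f(-0.4) + f(0) + f(0.4) + f(0.8)].
Sum = 7.2.

7.2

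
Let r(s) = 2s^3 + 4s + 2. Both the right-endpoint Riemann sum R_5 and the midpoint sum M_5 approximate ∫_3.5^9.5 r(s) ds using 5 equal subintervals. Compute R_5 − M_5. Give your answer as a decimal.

1076.04

R_5 = 5213.46.
M_5 = 4137.42.
R_5 − M_5 = 1076.04.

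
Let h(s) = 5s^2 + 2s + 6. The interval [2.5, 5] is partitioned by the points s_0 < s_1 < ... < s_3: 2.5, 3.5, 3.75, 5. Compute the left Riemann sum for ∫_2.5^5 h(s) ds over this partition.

Subinterval widths: 1, 0.25, 1.25.
Left endpoints: 2.5, 3.5, 3.75.
h(2.5) = 42.25, h(3.5) = 74.25, h(3.75) = 83.8125.
Sum = Σ Δs_i · h(s_i).
Sum = 165.578125.

165.578125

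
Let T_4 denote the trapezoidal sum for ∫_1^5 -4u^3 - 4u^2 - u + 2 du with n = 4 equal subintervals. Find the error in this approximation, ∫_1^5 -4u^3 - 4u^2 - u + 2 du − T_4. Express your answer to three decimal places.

26.667

Exact integral: ∫_1^5 f(u) du ≈ -793.33333.
T_4 = -820.
Error ≈ -793.33333 − (-820) ≈ 26.667.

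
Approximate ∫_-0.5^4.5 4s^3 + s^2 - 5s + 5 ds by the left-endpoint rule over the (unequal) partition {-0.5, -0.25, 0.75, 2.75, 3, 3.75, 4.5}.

Subinterval widths: 0.25, 1, 2, 0.25, 0.75, 0.75.
Left endpoints: -0.5, -0.25, 0.75, 2.75, 3, 3.75.
f(-0.5) = 7.25, f(-0.25) = 6.25, f(0.75) = 3.5, f(2.75) = 82, f(3) = 107, f(3.75) = 211.25.
Sum = Σ Δs_i · f(s_i).
Sum = 274.25.

274.25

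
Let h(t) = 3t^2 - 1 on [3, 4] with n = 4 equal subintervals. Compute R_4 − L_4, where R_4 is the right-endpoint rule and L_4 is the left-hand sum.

R_4 = 38.65625.
L_4 = 33.40625.
R_4 − L_4 = 5.25.

5.25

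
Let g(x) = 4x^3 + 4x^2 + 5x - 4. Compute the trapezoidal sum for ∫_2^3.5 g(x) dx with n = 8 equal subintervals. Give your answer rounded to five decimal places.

Δx = (3.5 − 2)/8 = 0.1875.
g(2) = 54, g(2.1875) = 69579/1024, g(2.375) = 84.0234375, g(2.5625) = 104841/1024, g(2.75) = 123.1875, g(2.9375) = 150111/1024, g(3.125) = 172.7578125, g(3.3125) = 206685/1024, g(3.5) = 234.
T_8 = (Δx/2)·[g(x_0) + 2g(x_1) + ... + 2g(x_{7}) + g(x_8)].
Sum ≈ 195.51270.

195.51270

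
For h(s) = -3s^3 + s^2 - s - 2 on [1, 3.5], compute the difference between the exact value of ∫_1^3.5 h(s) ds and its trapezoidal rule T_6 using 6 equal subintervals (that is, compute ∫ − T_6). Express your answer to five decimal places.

Exact integral: ∫_1^3.5 h(s) ds ≈ -108.4635417.
T_6 ≈ -109.8560475.
Error ≈ -108.4635417 − (-109.8560475) ≈ 1.39251.

1.39251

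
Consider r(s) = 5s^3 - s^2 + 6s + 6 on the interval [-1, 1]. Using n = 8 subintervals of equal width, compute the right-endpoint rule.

14.0625

Δs = (1 − (-1))/8 = 0.25.
Right endpoints: -0.75, -0.5, -0.25, 0, 0.25, 0.5, 0.75, 1.
r(-0.75) = -1.171875, r(-0.5) = 2.125, r(-0.25) = 4.359375, r(0) = 6, r(0.25) = 7.515625, r(0.5) = 9.375, r(0.75) = 12.046875, r(1) = 16.
Sum = Δs · [r(-0.75) + r(-0.5) + r(-0.25) + ...].
Sum = 14.0625.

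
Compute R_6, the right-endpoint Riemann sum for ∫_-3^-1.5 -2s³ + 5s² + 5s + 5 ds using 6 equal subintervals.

59.0703125

Δs = (-1.5 − (-3))/6 = 0.25.
Right endpoints: -2.75, -2.5, -2.25, -2, -1.75, -1.5.
f(-2.75) = 70.65625, f(-2.5) = 55, f(-2.25) = 41.84375, f(-2) = 31, f(-1.75) = 22.28125, f(-1.5) = 15.5.
Sum = Δs · [f(-2.75) + f(-2.5) + f(-2.25) + ...].
Sum = 59.0703125.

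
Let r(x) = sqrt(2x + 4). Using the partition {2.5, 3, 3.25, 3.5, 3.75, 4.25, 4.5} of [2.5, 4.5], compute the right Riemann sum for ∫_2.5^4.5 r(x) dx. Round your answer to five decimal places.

Subinterval widths: 0.5, 0.25, 0.25, 0.25, 0.5, 0.25.
Right endpoints: 3, 3.25, 3.5, 3.75, 4.25, 4.5.
r(3) ≈ 3.16228, r(3.25) ≈ 3.24037, r(3.5) ≈ 3.31662, r(3.75) ≈ 3.39116, r(4.25) ≈ 3.53553, r(4.5) ≈ 3.60555.
Sum = Σ Δx_i · r(x_i).
Sum ≈ 6.73733.

6.73733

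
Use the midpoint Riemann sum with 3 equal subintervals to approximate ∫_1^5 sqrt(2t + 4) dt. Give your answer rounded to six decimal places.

12.572422

Δt = (5 − 1)/3 = 4/3.
Midpoints: 5/3, 3, 13/3.
f(5/3) ≈ 2.708013, f(3) ≈ 3.162278, f(13/3) ≈ 3.559026.
Sum = Δt · [f(5/3) + f(3) + f(13/3)].
Sum ≈ 12.572422.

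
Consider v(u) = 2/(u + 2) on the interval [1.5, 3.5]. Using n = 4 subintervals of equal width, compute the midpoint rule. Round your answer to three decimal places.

0.903

Δu = (3.5 − 1.5)/4 = 0.5.
Midpoints: 1.75, 2.25, 2.75, 3.25.
v(1.75) = 8/15, v(2.25) = 8/17, v(2.75) = 8/19, v(3.25) = 8/21.
Sum = Δu · [v(1.75) + v(2.25) + v(2.75) + v(3.25)].
Sum ≈ 0.903.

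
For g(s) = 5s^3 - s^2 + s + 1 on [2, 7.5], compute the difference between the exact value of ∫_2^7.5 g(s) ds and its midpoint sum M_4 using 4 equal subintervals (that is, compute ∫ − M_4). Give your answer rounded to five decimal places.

60.87419

Exact integral: ∫_2^7.5 g(s) ds ≈ 3828.7447917.
M_4 ≈ 3767.8706055.
Error ≈ 3828.7447917 − 3767.8706055 ≈ 60.87419.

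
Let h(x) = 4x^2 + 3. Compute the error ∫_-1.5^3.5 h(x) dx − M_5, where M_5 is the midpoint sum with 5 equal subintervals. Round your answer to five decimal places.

Exact integral: ∫_-1.5^3.5 h(x) dx ≈ 76.6666667.
M_5 = 75.
Error ≈ 76.6666667 − 75 ≈ 1.66667.

1.66667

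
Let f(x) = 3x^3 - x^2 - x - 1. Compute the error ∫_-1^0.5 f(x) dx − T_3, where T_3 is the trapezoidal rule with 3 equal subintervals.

Exact integral: ∫_-1^0.5 f(x) dx = -2.203125.
T_3 = -2.40625.
Error = -2.203125 − (-2.40625) = 0.203125.

0.203125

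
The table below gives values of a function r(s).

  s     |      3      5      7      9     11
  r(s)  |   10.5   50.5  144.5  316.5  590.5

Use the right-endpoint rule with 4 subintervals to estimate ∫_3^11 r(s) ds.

Δs = 2.
Sum = 2·[50.5 + 144.5 + 316.5 + 590.5] = 2204.

2204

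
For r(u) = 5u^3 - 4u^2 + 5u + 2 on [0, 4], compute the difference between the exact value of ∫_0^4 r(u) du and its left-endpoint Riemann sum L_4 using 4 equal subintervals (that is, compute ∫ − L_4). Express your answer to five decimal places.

120.66667

Exact integral: ∫_0^4 r(u) du ≈ 282.6666667.
L_4 = 162.
Error ≈ 282.6666667 − 162 ≈ 120.66667.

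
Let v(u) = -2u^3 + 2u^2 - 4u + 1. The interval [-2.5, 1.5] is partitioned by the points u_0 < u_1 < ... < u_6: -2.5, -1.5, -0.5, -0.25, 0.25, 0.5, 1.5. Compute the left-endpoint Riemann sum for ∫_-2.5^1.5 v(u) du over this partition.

Subinterval widths: 1, 1, 0.25, 0.5, 0.25, 1.
Left endpoints: -2.5, -1.5, -0.5, -0.25, 0.25, 0.5.
v(-2.5) = 54.75, v(-1.5) = 18.25, v(-0.5) = 3.75, v(-0.25) = 2.15625, v(0.25) = 0.09375, v(0.5) = -0.75.
Sum = Σ Δu_i · v(u_i).
Sum = 74.2890625.

74.2890625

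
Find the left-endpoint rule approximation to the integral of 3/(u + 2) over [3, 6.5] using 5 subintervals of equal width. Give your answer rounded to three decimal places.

1.682

Δu = (6.5 − 3)/5 = 0.7.
Left endpoints: 3, 3.7, 4.4, 5.1, 5.8.
f(3) = 0.6, f(3.7) = 10/19, f(4.4) = 0.46875, f(5.1) = 30/71, f(5.8) = 5/13.
Sum = Δu · [f(3) + f(3.7) + f(4.4) + f(5.1) + f(5.8)].
Sum ≈ 1.682.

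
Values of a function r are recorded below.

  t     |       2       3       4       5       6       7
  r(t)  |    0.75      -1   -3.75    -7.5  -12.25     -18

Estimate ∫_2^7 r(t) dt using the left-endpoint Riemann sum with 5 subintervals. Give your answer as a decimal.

-23.75

Δt = 1.
Sum = 1·[0.75 + (-1) + (-3.75) + (-7.5) + (-12.25)] = -23.75.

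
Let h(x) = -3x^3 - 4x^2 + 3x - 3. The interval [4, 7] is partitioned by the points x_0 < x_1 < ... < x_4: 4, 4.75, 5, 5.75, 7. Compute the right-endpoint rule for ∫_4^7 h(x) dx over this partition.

Subinterval widths: 0.75, 0.25, 0.75, 1.25.
Right endpoints: 4.75, 5, 5.75, 7.
h(4.75) = -400.515625, h(5) = -463, h(5.75) = -688.328125, h(7) = -1207.
Sum = Σ Δx_i · h(x_i).
Sum = -2441.1328125.

-2441.1328125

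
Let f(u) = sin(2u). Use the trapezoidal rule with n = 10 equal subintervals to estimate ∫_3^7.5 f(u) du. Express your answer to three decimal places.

0.801

Δu = (7.5 − 3)/10 = 0.45.
f(3) ≈ -0.279, f(3.45) ≈ 0.578, f(3.9) ≈ 0.999, f(4.35) ≈ 0.663, f(4.8) ≈ -0.174, f(5.25) ≈ -0.880, f(5.7) ≈ -0.919, f(6.15) ≈ -0.263, f(6.6) ≈ 0.592, f(7.05) ≈ 0.999, f(7.5) ≈ 0.650.
T_10 = (Δu/2)·[f(u_0) + 2f(u_1) + ... + 2f(u_{9}) + f(u_10)].
Sum ≈ 0.801.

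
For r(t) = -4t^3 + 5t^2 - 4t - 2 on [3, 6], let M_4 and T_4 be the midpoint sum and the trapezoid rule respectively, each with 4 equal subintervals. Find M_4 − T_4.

M_4 = -953.109375.
T_4 = -973.78125.
M_4 − T_4 = 20.671875.

20.671875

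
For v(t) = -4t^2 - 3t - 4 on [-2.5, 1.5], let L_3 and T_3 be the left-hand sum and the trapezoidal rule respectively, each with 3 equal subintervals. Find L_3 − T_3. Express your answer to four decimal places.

L_3 ≈ -42.740741.
T_3 ≈ -40.074074.
L_3 − T_3 ≈ -2.6667.

-2.6667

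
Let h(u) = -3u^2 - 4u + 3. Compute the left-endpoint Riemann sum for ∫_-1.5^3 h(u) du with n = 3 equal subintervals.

Δu = (3 − (-1.5))/3 = 1.5.
Left endpoints: -1.5, 0, 1.5.
h(-1.5) = 2.25, h(0) = 3, h(1.5) = -9.75.
Sum = Δu · [h(-1.5) + h(0) + h(1.5)].
Sum = -6.75.

-6.75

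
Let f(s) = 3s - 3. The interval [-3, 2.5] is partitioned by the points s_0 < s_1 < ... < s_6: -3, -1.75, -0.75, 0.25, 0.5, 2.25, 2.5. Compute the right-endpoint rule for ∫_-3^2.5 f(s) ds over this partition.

Subinterval widths: 1.25, 1, 1, 0.25, 1.75, 0.25.
Right endpoints: -1.75, -0.75, 0.25, 0.5, 2.25, 2.5.
f(-1.75) = -8.25, f(-0.75) = -5.25, f(0.25) = -2.25, f(0.5) = -1.5, f(2.25) = 3.75, f(2.5) = 4.5.
Sum = Σ Δs_i · f(s_i).
Sum = -10.5.

-10.5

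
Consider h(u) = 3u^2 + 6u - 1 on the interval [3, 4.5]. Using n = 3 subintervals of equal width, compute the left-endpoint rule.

Δu = (4.5 − 3)/3 = 0.5.
Left endpoints: 3, 3.5, 4.
h(3) = 44, h(3.5) = 56.75, h(4) = 71.
Sum = Δu · [h(3) + h(3.5) + h(4)].
Sum = 85.875.

85.875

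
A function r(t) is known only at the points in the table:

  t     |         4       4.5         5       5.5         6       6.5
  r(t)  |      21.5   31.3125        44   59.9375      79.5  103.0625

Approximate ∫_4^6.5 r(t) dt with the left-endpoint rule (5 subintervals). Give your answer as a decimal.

Δt = 0.5.
Sum = 0.5·[21.5 + 31.3125 + 44 + 59.9375 + 79.5] = 118.125.

118.125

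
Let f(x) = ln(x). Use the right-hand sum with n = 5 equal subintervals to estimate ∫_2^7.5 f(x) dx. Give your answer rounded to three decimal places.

8.916

Δx = (7.5 − 2)/5 = 1.1.
Right endpoints: 3.1, 4.2, 5.3, 6.4, 7.5.
f(3.1) ≈ 1.131, f(4.2) ≈ 1.435, f(5.3) ≈ 1.668, f(6.4) ≈ 1.856, f(7.5) ≈ 2.015.
Sum = Δx · [f(3.1) + f(4.2) + f(5.3) + f(6.4) + f(7.5)].
Sum ≈ 8.916.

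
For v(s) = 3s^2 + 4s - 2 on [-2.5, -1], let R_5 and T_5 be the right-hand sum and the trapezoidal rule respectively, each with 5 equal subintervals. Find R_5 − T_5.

-1.4625

R_5 = -0.27.
T_5 = 1.1925.
R_5 − T_5 = -1.4625.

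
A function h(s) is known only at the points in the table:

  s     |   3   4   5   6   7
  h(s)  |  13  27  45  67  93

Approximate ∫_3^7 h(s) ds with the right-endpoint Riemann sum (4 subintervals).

232

Δs = 1.
Sum = 1·[27 + 45 + 67 + 93] = 232.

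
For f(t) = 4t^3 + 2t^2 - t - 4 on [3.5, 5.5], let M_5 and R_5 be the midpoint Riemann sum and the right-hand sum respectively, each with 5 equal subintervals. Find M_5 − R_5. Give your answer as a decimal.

-110.08

M_5 = 828.84.
R_5 = 938.92.
M_5 − R_5 = -110.08.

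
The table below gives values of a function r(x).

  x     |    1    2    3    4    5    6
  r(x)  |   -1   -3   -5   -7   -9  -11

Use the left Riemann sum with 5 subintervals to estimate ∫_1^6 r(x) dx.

Δx = 1.
Sum = 1·[(-1) + (-3) + (-5) + (-7) + (-9)] = -25.

-25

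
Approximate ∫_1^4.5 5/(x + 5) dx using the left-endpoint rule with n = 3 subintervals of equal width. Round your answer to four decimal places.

2.4862

Δx = (4.5 − 1)/3 = 7/6.
Left endpoints: 1, 13/6, 10/3.
f(1) = 5/6, f(13/6) = 30/43, f(10/3) = 0.6.
Sum = Δx · [f(1) + f(13/6) + f(10/3)].
Sum ≈ 2.4862.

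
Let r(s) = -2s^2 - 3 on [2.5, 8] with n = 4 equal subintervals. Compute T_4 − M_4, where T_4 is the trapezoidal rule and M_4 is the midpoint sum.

T_4 = -350.8828125.
M_4 = -345.68359375.
T_4 − M_4 = -5.19921875.

-5.19921875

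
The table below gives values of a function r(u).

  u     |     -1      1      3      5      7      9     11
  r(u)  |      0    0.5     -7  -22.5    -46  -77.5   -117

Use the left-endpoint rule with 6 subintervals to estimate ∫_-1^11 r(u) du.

Δu = 2.
Sum = 2·[0 + 0.5 + (-7) + (-22.5) + (-46) + (-77.5)] = -305.

-305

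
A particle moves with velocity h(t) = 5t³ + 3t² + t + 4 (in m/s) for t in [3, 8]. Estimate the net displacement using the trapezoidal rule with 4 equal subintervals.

5662.578125

Δt = (8 − 3)/4 = 1.25.
h(3) = 169, h(4.25) = 446.265625, h(5.5) = 932.125, h(6.75) = 1685.171875, h(8) = 2764.
T_4 = (Δt/2)·[h(t_0) + 2h(t_1) + 2h(t_2) + 2h(t_3) + h(t_4)].
Sum = 5662.578125.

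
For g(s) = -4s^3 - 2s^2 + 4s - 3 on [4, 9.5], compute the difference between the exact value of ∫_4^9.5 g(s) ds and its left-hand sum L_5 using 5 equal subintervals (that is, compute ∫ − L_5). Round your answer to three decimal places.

-1722.939

Exact integral: ∫_4^9.5 g(s) ds ≈ -8285.97917.
L_5 = -6563.04.
Error ≈ -8285.97917 − (-6563.04) ≈ -1722.939.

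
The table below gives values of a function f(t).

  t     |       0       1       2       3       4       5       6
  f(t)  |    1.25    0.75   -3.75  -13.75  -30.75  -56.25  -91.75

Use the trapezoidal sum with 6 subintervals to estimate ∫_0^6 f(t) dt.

Δt = 1.
T_6 = (1/2)·[1.25 + 2·0.75 + 2·(-3.75) + 2·(-13.75) + 2·(-30.75) + 2·(-56.25) + (-91.75)] = -149.

-149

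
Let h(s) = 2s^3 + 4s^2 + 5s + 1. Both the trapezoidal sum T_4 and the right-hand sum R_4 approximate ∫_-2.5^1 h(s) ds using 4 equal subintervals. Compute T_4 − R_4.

T_4 ≈ -6.712891.
R_4 ≈ 6.302734.
T_4 − R_4 = -13.015625.

-13.015625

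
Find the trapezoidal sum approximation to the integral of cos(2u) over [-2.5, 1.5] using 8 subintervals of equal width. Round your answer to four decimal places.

-0.3742

Δu = (1.5 − (-2.5))/8 = 0.5.
f(-2.5) ≈ 0.2837, f(-2) ≈ -0.6536, f(-1.5) ≈ -0.9900, f(-1) ≈ -0.4161, f(-0.5) ≈ 0.5403, f(0) ≈ 1.0000, f(0.5) ≈ 0.5403, f(1) ≈ -0.4161, f(1.5) ≈ -0.9900.
T_8 = (Δu/2)·[f(u_0) + 2f(u_1) + ... + 2f(u_{7}) + f(u_8)].
Sum ≈ -0.3742.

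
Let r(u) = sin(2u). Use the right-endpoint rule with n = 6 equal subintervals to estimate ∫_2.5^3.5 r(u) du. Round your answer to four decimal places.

Δu = (3.5 − 2.5)/6 = 1/6.
Right endpoints: 8/3, 17/6, 3, 19/6, 10/3, 3.5.
r(8/3) ≈ -0.8133, r(17/6) ≈ -0.5782, r(3) ≈ -0.2794, r(19/6) ≈ 0.0501, r(10/3) ≈ 0.3742, r(3.5) ≈ 0.6570.
Sum = Δu · [r(8/3) + r(17/6) + r(3) + ...].
Sum ≈ -0.0983.

-0.0983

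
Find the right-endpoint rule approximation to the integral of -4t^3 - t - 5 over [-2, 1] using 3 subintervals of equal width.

-15

Δt = (1 − (-2))/3 = 1.
Right endpoints: -1, 0, 1.
f(-1) = 0, f(0) = -5, f(1) = -10.
Sum = Δt · [f(-1) + f(0) + f(1)].
Sum = -15.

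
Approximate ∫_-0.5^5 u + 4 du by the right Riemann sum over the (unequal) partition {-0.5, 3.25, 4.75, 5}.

Subinterval widths: 3.75, 1.5, 0.25.
Right endpoints: 3.25, 4.75, 5.
f(3.25) = 7.25, f(4.75) = 8.75, f(5) = 9.
Sum = Σ Δu_i · f(u_i).
Sum = 42.5625.

42.5625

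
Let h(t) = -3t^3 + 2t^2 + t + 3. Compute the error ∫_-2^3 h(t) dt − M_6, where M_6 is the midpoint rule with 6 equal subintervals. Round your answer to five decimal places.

Exact integral: ∫_-2^3 h(t) dt ≈ -7.9166667.
M_6 ≈ -7.1932870.
Error ≈ -7.9166667 − (-7.1932870) ≈ -0.72338.

-0.72338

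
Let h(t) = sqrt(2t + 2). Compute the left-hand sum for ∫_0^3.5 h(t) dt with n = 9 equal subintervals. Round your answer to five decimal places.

Δt = (3.5 − 0)/9 = 7/18.
Left endpoints: 0, 7/18, 7/9, 7/6, 14/9, 35/18, 7/3, 49/18, 28/9.
h(0) ≈ 1.41421, h(7/18) ≈ 1.66667, h(7/9) ≈ 1.88562, h(7/6) ≈ 2.08167, h(14/9) ≈ 2.26078, h(35/18) ≈ 2.42670, h(7/3) ≈ 2.58199, h(49/18) ≈ 2.72845, h(28/9) ≈ 2.86744.
Sum = Δt · [h(0) + h(7/18) + h(7/9) + ...].
Sum ≈ 7.74415.

7.74415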